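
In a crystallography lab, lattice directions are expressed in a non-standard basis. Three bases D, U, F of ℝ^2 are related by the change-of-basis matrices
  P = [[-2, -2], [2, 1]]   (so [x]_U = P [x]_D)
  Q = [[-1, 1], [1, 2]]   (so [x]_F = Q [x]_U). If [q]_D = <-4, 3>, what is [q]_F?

<-7, -8>

Composing the changes, [q]_F = Q P [q]_D.
Q P = [[4, 3], [2, 0]]; applying this to <-4, 3> gives <-7, -8>.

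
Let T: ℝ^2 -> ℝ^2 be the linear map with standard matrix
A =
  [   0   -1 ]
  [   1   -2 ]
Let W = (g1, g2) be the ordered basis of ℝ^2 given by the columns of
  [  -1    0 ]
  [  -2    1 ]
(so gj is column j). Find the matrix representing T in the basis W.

With P the matrix whose columns are g1, g2, [T]_W = P^(-1) A P.
Column by column: T(g1) = A g1 = (2, 3); its W-coordinates (-2, -1) give column 1.
Continuing for each basis vector yields [T]_W = [[-2, 1], [-1, 0]].

[[-2, 1], [-1, 0]]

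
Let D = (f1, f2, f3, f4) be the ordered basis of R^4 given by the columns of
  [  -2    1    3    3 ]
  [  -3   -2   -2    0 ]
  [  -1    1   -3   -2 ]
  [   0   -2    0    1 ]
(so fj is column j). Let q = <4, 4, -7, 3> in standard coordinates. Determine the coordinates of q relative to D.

<-2, -3, 4, -3>

[q]_D is the unique c with M c = q, where M has columns f1, ..., f4.
Gaussian elimination on [M | q] yields c = (-2, -3, 4, -3).
Check: -2f1 - 3f2 + 4f3 - 3f4 = <4, 4, -7, 3>.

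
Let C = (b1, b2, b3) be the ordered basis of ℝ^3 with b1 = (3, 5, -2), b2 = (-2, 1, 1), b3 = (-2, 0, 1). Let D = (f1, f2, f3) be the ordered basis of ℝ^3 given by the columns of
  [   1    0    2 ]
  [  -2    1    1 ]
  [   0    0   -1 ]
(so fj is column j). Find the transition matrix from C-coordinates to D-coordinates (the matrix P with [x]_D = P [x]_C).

[[-1, 0, 0], [1, 2, 1], [2, -1, -1]]

Take x = bj: its C-coordinates are the j-th standard unit vector, so P e_j — column j of P — equals [bj]_D.
b1 = -f1 + f2 + 2f3, giving column 1 = (-1, 1, 2); repeating for each j gives P = [[-1, 0, 0], [1, 2, 1], [2, -1, -1]].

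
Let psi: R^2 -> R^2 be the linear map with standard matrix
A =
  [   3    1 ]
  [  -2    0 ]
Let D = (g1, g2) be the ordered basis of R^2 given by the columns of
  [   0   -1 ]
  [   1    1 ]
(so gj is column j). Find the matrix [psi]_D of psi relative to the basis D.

[[1, 0], [-1, 2]]

With P the matrix whose columns are g1, g2, [psi]_D = P^(-1) A P.
Column by column: psi(g1) = A g1 = [1, 0]; its D-coordinates [1, -1] give column 1.
Continuing for each basis vector yields [psi]_D = [[1, 0], [-1, 2]].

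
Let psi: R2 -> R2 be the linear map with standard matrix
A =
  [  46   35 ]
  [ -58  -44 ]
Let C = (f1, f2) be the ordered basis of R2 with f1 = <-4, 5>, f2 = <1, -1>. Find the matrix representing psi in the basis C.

[[3, -3], [3, -1]]

With P the matrix whose columns are f1, f2, [psi]_C = P^(-1) A P.
Column by column: psi(f1) = A f1 = <-9, 12>; its C-coordinates <3, 3> give column 1.
Continuing for each basis vector yields [psi]_C = [[3, -3], [3, -1]].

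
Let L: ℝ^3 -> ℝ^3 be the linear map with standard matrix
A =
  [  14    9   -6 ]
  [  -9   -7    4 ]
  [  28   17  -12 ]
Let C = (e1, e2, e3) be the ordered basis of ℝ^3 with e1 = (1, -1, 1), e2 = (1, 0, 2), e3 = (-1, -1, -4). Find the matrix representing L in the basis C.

[[-3, 2, 1], [3, -1, -1], [1, -1, -1]]

Let P have columns e1, ..., e3. Then [L]_C = P^(-1) A P.
Here det P = -1, so P^(-1) is integer; computing A P first and then P^(-1)(A P) gives [[-3, 2, 1], [3, -1, -1], [1, -1, -1]].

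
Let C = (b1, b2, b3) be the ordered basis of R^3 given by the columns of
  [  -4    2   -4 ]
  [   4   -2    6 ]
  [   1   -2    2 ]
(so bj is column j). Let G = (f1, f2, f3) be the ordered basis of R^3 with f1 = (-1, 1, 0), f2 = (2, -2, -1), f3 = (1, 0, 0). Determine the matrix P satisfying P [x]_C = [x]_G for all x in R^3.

[[2, 2, 2], [-1, 2, -2], [0, 0, 2]]

Column j of P is [bj]_G, since P maps C-coordinates to G-coordinates.
Expressing b1 in G: b1 = 2f1 - f2 + 0·f3, so column 1 of P is (2, -1, 0).
Doing the same for each bj gives P = [[2, 2, 2], [-1, 2, -2], [0, 0, 2]].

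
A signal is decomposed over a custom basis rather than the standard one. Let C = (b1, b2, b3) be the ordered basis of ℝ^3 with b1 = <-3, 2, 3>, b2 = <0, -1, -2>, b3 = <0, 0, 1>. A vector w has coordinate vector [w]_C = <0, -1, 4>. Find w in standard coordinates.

By definition w = 0·b1 - b2 + 4b3.
Summing componentwise gives <0, 1, 6>.

<0, 1, 6>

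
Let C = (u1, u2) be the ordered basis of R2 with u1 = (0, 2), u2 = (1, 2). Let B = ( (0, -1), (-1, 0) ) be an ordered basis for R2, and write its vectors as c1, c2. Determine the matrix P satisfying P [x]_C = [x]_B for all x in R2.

Let M have columns uj and N have columns cj. Then for every x, N [x]_B = x = M [x]_C, so P = N^(-1) M.
Since det N = -1, N^(-1) has integer entries; multiplying gives P = [[-2, -2], [0, -1]].

[[-2, -2], [0, -1]]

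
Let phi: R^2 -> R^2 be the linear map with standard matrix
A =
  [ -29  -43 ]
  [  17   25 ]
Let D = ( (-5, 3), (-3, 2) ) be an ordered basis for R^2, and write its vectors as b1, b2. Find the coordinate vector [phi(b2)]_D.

Column 2 of [phi]_D is the D-coordinate vector of phi(b2).
In standard coordinates phi(b2) = A b2 = (1, -1).
Converting to D: (1, -1) = b1 - 2b2, so the coordinate vector is (1, -2).

(1, -2)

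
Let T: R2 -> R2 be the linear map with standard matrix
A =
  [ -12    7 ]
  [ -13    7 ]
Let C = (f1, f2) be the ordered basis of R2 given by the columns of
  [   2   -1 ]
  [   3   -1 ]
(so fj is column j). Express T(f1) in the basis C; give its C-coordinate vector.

Column 1 of [T]_C is the C-coordinate vector of T(f1).
In standard coordinates T(f1) = A f1 = (-3, -5).
Converting to C: (-3, -5) = -2f1 - f2, so the coordinate vector is (-2, -1).

(-2, -1)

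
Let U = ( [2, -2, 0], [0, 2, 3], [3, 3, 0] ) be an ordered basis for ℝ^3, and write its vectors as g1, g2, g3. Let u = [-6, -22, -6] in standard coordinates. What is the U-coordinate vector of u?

[3, -2, -4]

[u]_U is the unique c with M c = u, where M has columns g1, ..., g3.
Gaussian elimination on [M | u] yields c = (3, -2, -4).
Check: 3g1 - 2g2 - 4g3 = [-6, -22, -6].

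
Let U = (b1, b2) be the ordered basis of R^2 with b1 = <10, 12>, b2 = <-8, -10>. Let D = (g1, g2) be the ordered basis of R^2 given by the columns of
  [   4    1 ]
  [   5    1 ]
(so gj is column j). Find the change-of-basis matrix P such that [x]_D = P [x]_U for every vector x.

Let M have columns bj and N have columns gj. Then for every x, N [x]_D = x = M [x]_U, so P = N^(-1) M.
Since det N = -1, N^(-1) has integer entries; multiplying gives P = [[2, -2], [2, 0]].

[[2, -2], [2, 0]]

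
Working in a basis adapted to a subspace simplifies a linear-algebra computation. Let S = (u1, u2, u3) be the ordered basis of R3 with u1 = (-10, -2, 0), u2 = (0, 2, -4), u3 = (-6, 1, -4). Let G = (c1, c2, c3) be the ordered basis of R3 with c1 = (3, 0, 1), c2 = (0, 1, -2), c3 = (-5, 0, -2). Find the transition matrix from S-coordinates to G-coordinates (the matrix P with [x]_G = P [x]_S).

Take x = uj: its S-coordinates are the j-th standard unit vector, so P e_j — column j of P — equals [uj]_G.
u1 = 0·c1 - 2c2 + 2c3, giving column 1 = (0, -2, 2); repeating for each j gives P = [[0, 0, -2], [-2, 2, 1], [2, 0, 0]].

[[0, 0, -2], [-2, 2, 1], [2, 0, 0]]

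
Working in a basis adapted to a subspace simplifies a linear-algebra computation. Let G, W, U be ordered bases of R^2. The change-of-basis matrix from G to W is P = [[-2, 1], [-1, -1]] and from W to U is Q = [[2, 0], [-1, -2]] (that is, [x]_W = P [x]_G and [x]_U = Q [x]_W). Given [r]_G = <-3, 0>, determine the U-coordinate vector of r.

Apply P to get W-coordinates <6, 3>, then Q to get U-coordinates.
The result is [r]_U = <12, -12>.

<12, -12>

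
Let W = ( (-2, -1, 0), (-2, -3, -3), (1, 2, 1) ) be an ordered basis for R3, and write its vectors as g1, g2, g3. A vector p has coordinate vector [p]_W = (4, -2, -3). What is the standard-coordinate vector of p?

By definition p = 4g1 - 2g2 - 3g3.
Summing componentwise gives (-7, -4, 3).

(-7, -4, 3)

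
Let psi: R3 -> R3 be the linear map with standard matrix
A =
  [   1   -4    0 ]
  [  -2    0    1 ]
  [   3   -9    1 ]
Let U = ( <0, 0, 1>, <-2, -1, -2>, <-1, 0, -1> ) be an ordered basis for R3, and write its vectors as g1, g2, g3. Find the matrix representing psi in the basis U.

The j-th column of [psi]_U is [psi(gj)]_U.
psi(g1) = A g1 = <0, 1, 1> = g1 - g2 + 2g3, so column 1 is <1, -1, 2>.
Repeating for g2, g3 and assembling the columns gives [[1, -1, -3], [-1, -2, -1], [2, 2, 3]].

[[1, -1, -3], [-1, -2, -1], [2, 2, 3]]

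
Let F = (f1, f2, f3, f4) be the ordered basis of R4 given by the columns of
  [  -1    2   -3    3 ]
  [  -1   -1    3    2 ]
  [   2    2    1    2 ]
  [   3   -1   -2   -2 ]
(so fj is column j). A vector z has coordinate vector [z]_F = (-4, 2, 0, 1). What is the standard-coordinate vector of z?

By definition z = -4f1 + 2f2 + 0·f3 + f4.
Summing componentwise gives (11, 4, -2, -16).

(11, 4, -2, -16)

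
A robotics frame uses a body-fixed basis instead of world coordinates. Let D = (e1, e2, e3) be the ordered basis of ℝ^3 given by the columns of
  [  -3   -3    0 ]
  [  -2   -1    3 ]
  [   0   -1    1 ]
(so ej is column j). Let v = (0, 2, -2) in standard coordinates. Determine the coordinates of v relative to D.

(-2, 2, 0)

Write v = c_1 e1 + ... + c_3 e3 and solve for the c_i.
Row-reducing the augmented matrix [M | v] gives c = (-2, 2, 0).
Check: -2e1 + 2e2 + 0·e3 = (0, 2, -2).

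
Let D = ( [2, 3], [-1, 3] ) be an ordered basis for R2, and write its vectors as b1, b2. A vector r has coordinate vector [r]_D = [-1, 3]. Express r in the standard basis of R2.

The coordinates say r = -b1 + 3b2; adding the scaled basis vectors gives [-5, 6].

[-5, 6]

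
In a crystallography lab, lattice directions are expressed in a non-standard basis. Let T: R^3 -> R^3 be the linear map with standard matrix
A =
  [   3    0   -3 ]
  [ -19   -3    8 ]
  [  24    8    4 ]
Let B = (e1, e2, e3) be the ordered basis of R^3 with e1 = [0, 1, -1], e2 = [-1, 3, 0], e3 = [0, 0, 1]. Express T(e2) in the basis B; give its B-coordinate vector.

Column 2 of [T]_B is the B-coordinate vector of T(e2).
In standard coordinates T(e2) = A e2 = [-3, 10, 0].
Converting to B: [-3, 10, 0] = e1 + 3e2 + e3, so the coordinate vector is [1, 3, 1].

[1, 3, 1]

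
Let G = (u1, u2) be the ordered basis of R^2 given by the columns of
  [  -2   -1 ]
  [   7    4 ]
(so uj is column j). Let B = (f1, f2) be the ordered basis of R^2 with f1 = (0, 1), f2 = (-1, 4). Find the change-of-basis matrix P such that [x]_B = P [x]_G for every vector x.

Let M have columns uj and N have columns fj. Then for every x, N [x]_B = x = M [x]_G, so P = N^(-1) M.
Since det N = 1, N^(-1) has integer entries; multiplying gives P = [[-1, 0], [2, 1]].

[[-1, 0], [2, 1]]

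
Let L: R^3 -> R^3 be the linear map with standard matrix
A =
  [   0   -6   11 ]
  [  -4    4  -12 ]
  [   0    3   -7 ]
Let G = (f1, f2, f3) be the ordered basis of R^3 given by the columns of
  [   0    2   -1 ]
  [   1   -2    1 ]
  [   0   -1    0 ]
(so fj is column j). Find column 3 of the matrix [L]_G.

[2, -3, 0]

Column 3 of [L]_G is the G-coordinate vector of L(f3).
In standard coordinates L(f3) = A f3 = [-6, 8, 3].
Converting to G: [-6, 8, 3] = 2f1 - 3f2 + 0·f3, so the coordinate vector is [2, -3, 0].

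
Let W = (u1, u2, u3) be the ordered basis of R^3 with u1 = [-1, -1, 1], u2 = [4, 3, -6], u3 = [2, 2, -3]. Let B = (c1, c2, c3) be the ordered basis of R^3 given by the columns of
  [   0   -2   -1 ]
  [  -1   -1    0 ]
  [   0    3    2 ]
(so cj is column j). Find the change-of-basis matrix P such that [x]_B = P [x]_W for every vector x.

Column j of P is [uj]_B, since P maps W-coordinates to B-coordinates.
Expressing u1 in B: u1 = 0·c1 + c2 - c3, so column 1 of P is [0, 1, -1].
Doing the same for each uj gives P = [[0, -1, -1], [1, -2, -1], [-1, 0, 0]].

[[0, -1, -1], [1, -2, -1], [-1, 0, 0]]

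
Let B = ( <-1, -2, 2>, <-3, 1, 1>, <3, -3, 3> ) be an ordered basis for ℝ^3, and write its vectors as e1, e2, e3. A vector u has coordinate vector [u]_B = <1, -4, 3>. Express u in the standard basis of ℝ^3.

The coordinates say u = e1 - 4e2 + 3e3; adding the scaled basis vectors gives <20, -15, 7>.

<20, -15, 7>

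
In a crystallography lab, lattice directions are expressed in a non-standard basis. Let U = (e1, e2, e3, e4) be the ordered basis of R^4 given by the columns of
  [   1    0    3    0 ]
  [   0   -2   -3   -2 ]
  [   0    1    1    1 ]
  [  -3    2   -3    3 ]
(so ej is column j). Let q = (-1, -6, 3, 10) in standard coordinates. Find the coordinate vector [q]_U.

(-1, 2, 0, 1)

Write q = c_1 e1 + ... + c_4 e4 and solve for the c_i.
Solving this 4x4 system gives c = (-1, 2, 0, 1).
Check: -e1 + 2e2 + 0·e3 + e4 = (-1, -6, 3, 10).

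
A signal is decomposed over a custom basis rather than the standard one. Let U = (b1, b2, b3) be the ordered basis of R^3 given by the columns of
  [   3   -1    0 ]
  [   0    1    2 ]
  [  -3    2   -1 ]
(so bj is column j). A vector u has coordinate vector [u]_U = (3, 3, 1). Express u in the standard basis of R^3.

(6, 5, -4)

u = M [u]_U, where M has columns b1, ..., b3.
Carrying out the matrix-vector product, u = (6, 5, -4).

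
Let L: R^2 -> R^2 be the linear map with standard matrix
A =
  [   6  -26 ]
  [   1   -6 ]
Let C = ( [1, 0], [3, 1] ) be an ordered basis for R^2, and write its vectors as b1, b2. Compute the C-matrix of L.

[[3, 1], [1, -3]]

The j-th column of [L]_C is [L(bj)]_C.
L(b1) = A b1 = [6, 1] = 3b1 + b2, so column 1 is [3, 1].
Repeating for b2 and assembling the columns gives [[3, 1], [1, -3]].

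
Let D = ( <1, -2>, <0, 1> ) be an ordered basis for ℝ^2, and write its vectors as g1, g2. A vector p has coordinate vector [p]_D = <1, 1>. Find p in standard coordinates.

<1, -1>

By definition p = g1 + g2.
Summing componentwise gives <1, -1>.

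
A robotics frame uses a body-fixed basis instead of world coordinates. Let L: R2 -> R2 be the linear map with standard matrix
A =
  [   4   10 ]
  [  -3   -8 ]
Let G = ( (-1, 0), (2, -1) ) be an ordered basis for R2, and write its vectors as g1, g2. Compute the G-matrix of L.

Let P have columns g1, g2. Then [L]_G = P^(-1) A P.
Here det P = 1, so P^(-1) is integer; computing A P first and then P^(-1)(A P) gives [[-2, -2], [-3, -2]].

[[-2, -2], [-3, -2]]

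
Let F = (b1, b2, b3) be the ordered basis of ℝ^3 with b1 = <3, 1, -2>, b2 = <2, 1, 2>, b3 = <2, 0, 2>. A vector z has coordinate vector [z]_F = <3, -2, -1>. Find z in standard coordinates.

z = M [z]_F, where M has columns b1, ..., b3.
Carrying out the matrix-vector product, z = <3, 1, -12>.

<3, 1, -12>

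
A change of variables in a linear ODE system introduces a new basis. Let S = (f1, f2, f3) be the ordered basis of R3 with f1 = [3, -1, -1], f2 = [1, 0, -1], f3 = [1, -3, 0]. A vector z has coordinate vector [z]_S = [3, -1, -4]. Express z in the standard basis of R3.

[4, 9, -2]

The coordinates say z = 3f1 - f2 - 4f3; adding the scaled basis vectors gives [4, 9, -2].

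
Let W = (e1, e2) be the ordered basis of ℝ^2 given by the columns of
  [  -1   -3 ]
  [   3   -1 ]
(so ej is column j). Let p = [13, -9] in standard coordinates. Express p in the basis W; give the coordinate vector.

[-4, -3]

Write p = c_1 e1 + c_2 e2 and solve for the c_i.
System: -c_1 - 3c_2 = 13, 3c_1 - c_2 = -9; solving gives c_1 = -4, c_2 = -3.
Check: -4e1 - 3e2 = [13, -9].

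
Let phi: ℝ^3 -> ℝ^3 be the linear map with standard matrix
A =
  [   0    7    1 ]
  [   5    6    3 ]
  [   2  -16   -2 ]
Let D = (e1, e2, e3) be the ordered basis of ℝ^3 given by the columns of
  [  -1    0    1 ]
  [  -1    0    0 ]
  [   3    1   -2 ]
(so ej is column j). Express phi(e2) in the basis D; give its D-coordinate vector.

Column 2 of [phi]_D is the D-coordinate vector of phi(e2).
In standard coordinates phi(e2) = A e2 = (1, 3, -2).
Converting to D: (1, 3, -2) = -3e1 + 3e2 - 2e3, so the coordinate vector is (-3, 3, -2).

(-3, 3, -2)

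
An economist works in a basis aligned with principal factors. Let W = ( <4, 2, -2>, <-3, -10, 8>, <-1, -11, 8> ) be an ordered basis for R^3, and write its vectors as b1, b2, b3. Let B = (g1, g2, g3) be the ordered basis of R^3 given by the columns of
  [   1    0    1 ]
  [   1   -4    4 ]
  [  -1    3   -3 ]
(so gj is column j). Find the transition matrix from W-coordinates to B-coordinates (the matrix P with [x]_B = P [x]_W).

[[2, -2, 1], [2, 1, 1], [2, -1, -2]]

Let M have columns bj and N have columns gj. Then for every x, N [x]_B = x = M [x]_W, so P = N^(-1) M.
Since det N = -1, N^(-1) has integer entries; multiplying gives P = [[2, -2, 1], [2, 1, 1], [2, -1, -2]].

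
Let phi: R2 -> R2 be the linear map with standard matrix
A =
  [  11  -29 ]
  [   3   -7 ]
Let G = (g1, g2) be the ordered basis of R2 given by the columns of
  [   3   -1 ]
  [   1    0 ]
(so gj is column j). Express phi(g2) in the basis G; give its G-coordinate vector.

<-3, 2>

Column 2 of [phi]_G is the G-coordinate vector of phi(g2).
In standard coordinates phi(g2) = A g2 = <-11, -3>.
Converting to G: <-11, -3> = -3g1 + 2g2, so the coordinate vector is <-3, 2>.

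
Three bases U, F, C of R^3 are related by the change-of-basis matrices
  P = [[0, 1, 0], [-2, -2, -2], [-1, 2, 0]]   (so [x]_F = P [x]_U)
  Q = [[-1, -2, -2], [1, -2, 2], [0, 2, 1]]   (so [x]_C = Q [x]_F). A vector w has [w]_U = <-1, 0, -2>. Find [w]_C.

<-14, -10, 13>

Composing the changes, [w]_C = Q P [w]_U.
Q P = [[6, -1, 4], [2, 9, 4], [-5, -2, -4]]; applying this to <-1, 0, -2> gives <-14, -10, 13>.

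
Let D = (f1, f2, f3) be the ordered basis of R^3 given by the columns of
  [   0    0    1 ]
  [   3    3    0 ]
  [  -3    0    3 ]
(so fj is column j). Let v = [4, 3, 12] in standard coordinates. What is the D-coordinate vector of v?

[0, 1, 4]

Write v = c_1 f1 + ... + c_3 f3 and solve for the c_i.
Gaussian elimination on [M | v] yields c = (0, 1, 4).
Check: 0·f1 + f2 + 4f3 = [4, 3, 12].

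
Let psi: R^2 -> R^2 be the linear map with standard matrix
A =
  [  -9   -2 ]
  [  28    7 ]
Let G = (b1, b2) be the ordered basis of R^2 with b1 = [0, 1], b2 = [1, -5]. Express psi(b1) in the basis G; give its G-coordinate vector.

Compute psi(b1) = A b1 = [-2, 7] in standard coordinates.
Then write this in G-coordinates: solve for y in y_1 b1 + y_2 b2 = [-2, 7].
This gives y = [-3, -2], which is column 1 of [psi]_G.

[-3, -2]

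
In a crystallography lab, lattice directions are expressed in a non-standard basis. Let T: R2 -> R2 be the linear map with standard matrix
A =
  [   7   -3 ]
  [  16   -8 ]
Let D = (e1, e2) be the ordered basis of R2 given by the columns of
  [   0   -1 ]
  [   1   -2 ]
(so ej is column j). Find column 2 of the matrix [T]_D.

Compute T(e2) = A e2 = <-1, 0> in standard coordinates.
Then write this in D-coordinates: solve for y in y_1 e1 + y_2 e2 = <-1, 0>.
This gives y = <2, 1>, which is column 2 of [T]_D.

<2, 1>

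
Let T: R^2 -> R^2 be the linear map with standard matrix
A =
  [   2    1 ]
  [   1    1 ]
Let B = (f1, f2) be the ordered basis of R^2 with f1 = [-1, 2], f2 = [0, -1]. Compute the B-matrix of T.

[[0, 1], [-1, 3]]

With P the matrix whose columns are f1, f2, [T]_B = P^(-1) A P.
Column by column: T(f1) = A f1 = [0, 1]; its B-coordinates [0, -1] give column 1.
Continuing for each basis vector yields [T]_B = [[0, 1], [-1, 3]].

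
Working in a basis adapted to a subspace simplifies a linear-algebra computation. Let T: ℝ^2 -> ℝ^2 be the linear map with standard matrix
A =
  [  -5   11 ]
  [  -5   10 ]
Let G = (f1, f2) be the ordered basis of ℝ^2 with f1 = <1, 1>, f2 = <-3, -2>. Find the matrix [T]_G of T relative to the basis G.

[[3, -1], [-1, 2]]

With P the matrix whose columns are f1, f2, [T]_G = P^(-1) A P.
Column by column: T(f1) = A f1 = <6, 5>; its G-coordinates <3, -1> give column 1.
Continuing for each basis vector yields [T]_G = [[3, -1], [-1, 2]].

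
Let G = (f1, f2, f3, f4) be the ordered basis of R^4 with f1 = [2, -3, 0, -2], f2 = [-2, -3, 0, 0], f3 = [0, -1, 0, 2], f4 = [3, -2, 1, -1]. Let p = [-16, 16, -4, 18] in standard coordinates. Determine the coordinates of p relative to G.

[-3, -1, 4, -4]

Write p = c_1 f1 + ... + c_4 f4 and solve for the c_i.
Gaussian elimination on [M | p] yields c = (-3, -1, 4, -4).
Check: -3f1 - f2 + 4f3 - 4f4 = [-16, 16, -4, 18].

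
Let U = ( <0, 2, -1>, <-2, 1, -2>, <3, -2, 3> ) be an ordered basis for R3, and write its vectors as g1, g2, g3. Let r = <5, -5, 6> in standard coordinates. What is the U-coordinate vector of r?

<-1, -1, 1>

[r]_U is the unique c with M c = r, where M has columns g1, ..., g3.
Gaussian elimination on [M | r] yields c = (-1, -1, 1).
Check: -g1 - g2 + g3 = <5, -5, 6>.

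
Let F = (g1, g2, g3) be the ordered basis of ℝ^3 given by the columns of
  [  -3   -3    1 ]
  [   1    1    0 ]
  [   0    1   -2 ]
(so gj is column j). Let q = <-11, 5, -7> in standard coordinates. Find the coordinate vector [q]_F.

<4, 1, 4>

We seek scalars with c_1 g1 + ... + c_3 g3 = q; equivalently solve M c = q where the columns of M are g1, ..., g3.
Row-reducing the augmented matrix [M | q] gives c = (4, 1, 4).
Check: 4g1 + g2 + 4g3 = <-11, 5, -7>.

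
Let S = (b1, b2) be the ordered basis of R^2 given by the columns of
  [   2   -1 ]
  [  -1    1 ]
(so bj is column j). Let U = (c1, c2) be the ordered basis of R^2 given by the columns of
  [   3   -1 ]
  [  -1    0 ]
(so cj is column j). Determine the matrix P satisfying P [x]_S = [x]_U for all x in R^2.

Column j of P is [bj]_U, since P maps S-coordinates to U-coordinates.
Expressing b1 in U: b1 = c1 + c2, so column 1 of P is [1, 1].
Doing the same for each bj gives P = [[1, -1], [1, -2]].

[[1, -1], [1, -2]]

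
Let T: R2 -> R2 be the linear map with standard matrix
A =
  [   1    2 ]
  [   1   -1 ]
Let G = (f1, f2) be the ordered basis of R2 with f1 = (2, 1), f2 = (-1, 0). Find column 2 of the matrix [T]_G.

(-1, -1)

Column 2 of [T]_G is the G-coordinate vector of T(f2).
In standard coordinates T(f2) = A f2 = (-1, -1).
Converting to G: (-1, -1) = -f1 - f2, so the coordinate vector is (-1, -1).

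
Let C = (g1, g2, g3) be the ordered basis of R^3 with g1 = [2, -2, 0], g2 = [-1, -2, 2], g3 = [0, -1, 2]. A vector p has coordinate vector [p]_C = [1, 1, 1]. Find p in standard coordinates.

The coordinates say p = g1 + g2 + g3; adding the scaled basis vectors gives [1, -5, 4].

[1, -5, 4]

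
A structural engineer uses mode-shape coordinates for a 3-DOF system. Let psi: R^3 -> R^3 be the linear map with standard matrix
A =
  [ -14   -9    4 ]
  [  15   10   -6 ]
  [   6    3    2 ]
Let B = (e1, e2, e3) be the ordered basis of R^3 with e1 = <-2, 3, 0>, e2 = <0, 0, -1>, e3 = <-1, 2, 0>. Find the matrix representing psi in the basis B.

[[-2, 2, 3], [3, 2, 0], [3, 0, -2]]

Let P have columns e1, ..., e3. Then [psi]_B = P^(-1) A P.
Here det P = -1, so P^(-1) is integer; computing A P first and then P^(-1)(A P) gives [[-2, 2, 3], [3, 2, 0], [3, 0, -2]].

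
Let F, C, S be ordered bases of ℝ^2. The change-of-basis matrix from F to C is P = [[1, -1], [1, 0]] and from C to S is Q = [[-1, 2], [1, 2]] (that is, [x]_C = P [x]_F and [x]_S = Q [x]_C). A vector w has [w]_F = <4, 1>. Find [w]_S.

Apply P to get C-coordinates <3, 4>, then Q to get S-coordinates.
The result is [w]_S = <5, 11>.

<5, 11>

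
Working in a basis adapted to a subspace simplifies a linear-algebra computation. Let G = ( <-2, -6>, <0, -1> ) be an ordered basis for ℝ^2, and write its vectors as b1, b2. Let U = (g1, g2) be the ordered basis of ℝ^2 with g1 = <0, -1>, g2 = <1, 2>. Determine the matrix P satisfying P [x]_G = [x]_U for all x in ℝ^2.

Let M have columns bj and N have columns gj. Then for every x, N [x]_U = x = M [x]_G, so P = N^(-1) M.
Since det N = 1, N^(-1) has integer entries; multiplying gives P = [[2, 1], [-2, 0]].

[[2, 1], [-2, 0]]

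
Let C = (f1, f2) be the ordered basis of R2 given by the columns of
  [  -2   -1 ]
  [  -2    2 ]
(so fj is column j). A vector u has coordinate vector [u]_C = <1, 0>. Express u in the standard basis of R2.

u = M [u]_C, where M has columns f1, f2.
Carrying out the matrix-vector product, u = <-2, -2>.

<-2, -2>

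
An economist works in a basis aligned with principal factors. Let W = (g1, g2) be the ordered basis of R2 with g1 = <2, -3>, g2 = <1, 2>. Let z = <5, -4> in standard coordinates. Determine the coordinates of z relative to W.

[z]_W is the unique c with M c = z, where M has columns g1, g2.
System: 2c_1 + c_2 = 5, -3c_1 + 2c_2 = -4; solving gives c_1 = 2, c_2 = 1.
Check: 2g1 + g2 = <5, -4>.

<2, 1>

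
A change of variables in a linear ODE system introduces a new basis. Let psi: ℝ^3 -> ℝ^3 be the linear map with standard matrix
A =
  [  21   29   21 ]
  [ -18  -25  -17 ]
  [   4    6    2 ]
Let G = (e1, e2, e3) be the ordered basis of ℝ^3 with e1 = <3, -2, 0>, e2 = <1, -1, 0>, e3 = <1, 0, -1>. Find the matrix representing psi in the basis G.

With P the matrix whose columns are e1, ..., e3, [psi]_G = P^(-1) A P.
Column by column: psi(e1) = A e1 = <5, -4, 0>; its G-coordinates <1, 2, 0> give column 1.
Continuing for each basis vector yields [psi]_G = [[1, -3, 1], [2, -1, -1], [0, 2, -2]].

[[1, -3, 1], [2, -1, -1], [0, 2, -2]]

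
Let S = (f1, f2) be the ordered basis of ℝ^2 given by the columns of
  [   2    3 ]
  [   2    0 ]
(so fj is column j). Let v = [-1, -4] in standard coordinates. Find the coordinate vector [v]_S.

[-2, 1]

We seek scalars with c_1 f1 + c_2 f2 = v; equivalently solve M c = v where the columns of M are f1, f2.
System: 2c_1 + 3c_2 = -1, 2c_1 + 0c_2 = -4; solving gives c_1 = -2, c_2 = 1.
Check: -2f1 + f2 = [-1, -4].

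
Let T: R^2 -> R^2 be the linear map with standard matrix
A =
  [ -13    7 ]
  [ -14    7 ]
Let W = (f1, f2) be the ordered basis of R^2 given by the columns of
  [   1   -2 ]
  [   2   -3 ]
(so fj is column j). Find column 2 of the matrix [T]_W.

Compute T(f2) = A f2 = <5, 7> in standard coordinates.
Then write this in W-coordinates: solve for y in y_1 f1 + y_2 f2 = <5, 7>.
This gives y = <-1, -3>, which is column 2 of [T]_W.

<-1, -3>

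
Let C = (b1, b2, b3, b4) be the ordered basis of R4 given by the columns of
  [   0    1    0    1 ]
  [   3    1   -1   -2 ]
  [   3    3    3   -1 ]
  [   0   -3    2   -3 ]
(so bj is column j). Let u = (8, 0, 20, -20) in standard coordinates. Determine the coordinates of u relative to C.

(2, 4, 2, 4)

Write u = c_1 b1 + ... + c_4 b4 and solve for the c_i.
Gaussian elimination on [M | u] yields c = (2, 4, 2, 4).
Check: 2b1 + 4b2 + 2b3 + 4b4 = (8, 0, 20, -20).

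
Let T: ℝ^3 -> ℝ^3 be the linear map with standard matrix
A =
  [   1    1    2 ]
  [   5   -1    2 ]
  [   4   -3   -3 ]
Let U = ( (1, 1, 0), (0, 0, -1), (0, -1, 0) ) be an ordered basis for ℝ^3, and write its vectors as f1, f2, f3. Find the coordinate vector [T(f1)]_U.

(2, -1, -2)

Compute T(f1) = A f1 = (2, 4, 1) in standard coordinates.
Then write this in U-coordinates: solve for y in y_1 f1 + ... + y_3 f3 = (2, 4, 1).
This gives y = (2, -1, -2), which is column 1 of [T]_U.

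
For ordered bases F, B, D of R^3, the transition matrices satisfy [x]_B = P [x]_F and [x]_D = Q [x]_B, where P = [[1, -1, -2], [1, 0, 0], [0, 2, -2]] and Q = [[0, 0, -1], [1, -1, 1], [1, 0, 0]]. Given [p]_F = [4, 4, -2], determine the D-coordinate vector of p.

First [p]_B = P [p]_F = [4, 4, 12].
Then [p]_D = Q [p]_B = [-12, 12, 4].

[-12, 12, 4]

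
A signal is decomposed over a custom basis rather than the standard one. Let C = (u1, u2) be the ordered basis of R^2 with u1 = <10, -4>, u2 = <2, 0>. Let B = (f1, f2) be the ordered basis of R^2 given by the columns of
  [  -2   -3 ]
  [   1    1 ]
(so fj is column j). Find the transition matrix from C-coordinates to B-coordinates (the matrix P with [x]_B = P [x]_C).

[[-2, 2], [-2, -2]]

Take x = uj: its C-coordinates are the j-th standard unit vector, so P e_j — column j of P — equals [uj]_B.
u1 = -2f1 - 2f2, giving column 1 = <-2, -2>; repeating for each j gives P = [[-2, 2], [-2, -2]].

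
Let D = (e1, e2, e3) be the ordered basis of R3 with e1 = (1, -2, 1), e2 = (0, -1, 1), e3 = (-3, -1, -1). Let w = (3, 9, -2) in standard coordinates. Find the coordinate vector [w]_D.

[w]_D is the unique c with M c = w, where M has columns e1, ..., e3.
Row-reducing the augmented matrix [M | w] gives c = (-3, -1, -2).
Check: -3e1 - e2 - 2e3 = (3, 9, -2).

(-3, -1, -2)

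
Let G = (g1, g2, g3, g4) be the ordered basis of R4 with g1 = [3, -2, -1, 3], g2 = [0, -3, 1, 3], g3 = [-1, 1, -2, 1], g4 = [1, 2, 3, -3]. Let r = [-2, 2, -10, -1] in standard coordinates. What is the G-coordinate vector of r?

[0, -3, -1, -3]

[r]_G is the unique c with M c = r, where M has columns g1, ..., g4.
Row-reducing the augmented matrix [M | r] gives c = (0, -3, -1, -3).
Check: 0·g1 - 3g2 - g3 - 3g4 = [-2, 2, -10, -1].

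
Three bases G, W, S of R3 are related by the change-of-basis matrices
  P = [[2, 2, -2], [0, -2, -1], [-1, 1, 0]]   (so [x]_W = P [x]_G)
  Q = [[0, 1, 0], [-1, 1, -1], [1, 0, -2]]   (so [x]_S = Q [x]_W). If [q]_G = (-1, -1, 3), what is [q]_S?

Composing the changes, [q]_S = Q P [q]_G.
Q P = [[0, -2, -1], [-1, -5, 1], [4, 0, -2]]; applying this to (-1, -1, 3) gives (-1, 9, -10).

(-1, 9, -10)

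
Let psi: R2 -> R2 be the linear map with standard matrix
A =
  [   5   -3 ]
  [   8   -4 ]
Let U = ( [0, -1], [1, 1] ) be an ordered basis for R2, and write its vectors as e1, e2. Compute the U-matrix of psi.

With P the matrix whose columns are e1, e2, [psi]_U = P^(-1) A P.
Column by column: psi(e1) = A e1 = [3, 4]; its U-coordinates [-1, 3] give column 1.
Continuing for each basis vector yields [psi]_U = [[-1, -2], [3, 2]].

[[-1, -2], [3, 2]]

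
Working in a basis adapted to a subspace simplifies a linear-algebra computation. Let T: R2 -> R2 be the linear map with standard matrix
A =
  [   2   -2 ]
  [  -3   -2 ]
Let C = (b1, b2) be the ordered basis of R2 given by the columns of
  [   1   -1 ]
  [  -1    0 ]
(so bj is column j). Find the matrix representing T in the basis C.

Let P have columns b1, b2. Then [T]_C = P^(-1) A P.
Here det P = -1, so P^(-1) is integer; computing A P first and then P^(-1)(A P) gives [[1, -3], [-3, -1]].

[[1, -3], [-3, -1]]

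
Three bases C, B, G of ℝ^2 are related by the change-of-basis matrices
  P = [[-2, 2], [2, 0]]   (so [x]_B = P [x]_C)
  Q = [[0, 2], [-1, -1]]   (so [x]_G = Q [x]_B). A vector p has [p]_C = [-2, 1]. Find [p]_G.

Composing the changes, [p]_G = Q P [p]_C.
Q P = [[4, 0], [0, -2]]; applying this to [-2, 1] gives [-8, -2].

[-8, -2]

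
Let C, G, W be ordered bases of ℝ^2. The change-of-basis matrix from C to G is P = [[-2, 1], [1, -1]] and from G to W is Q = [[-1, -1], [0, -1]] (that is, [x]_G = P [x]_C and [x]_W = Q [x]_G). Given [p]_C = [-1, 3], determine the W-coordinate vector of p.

[-1, 4]

Composing the changes, [p]_W = Q P [p]_C.
Q P = [[1, 0], [-1, 1]]; applying this to [-1, 3] gives [-1, 4].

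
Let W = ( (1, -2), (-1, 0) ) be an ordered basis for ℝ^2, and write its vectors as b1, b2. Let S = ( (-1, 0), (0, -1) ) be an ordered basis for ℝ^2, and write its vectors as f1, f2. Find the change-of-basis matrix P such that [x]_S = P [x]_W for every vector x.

[[-1, 1], [2, 0]]

Let M have columns bj and N have columns fj. Then for every x, N [x]_S = x = M [x]_W, so P = N^(-1) M.
Since det N = 1, N^(-1) has integer entries; multiplying gives P = [[-1, 1], [2, 0]].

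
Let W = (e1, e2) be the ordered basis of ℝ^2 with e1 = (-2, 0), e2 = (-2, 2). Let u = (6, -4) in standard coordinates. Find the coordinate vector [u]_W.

[u]_W is the unique c with M c = u, where M has columns e1, e2.
System: -2c_1 - 2c_2 = 6, 0c_1 + 2c_2 = -4; solving gives c_1 = -1, c_2 = -2.
Check: -e1 - 2e2 = (6, -4).

(-1, -2)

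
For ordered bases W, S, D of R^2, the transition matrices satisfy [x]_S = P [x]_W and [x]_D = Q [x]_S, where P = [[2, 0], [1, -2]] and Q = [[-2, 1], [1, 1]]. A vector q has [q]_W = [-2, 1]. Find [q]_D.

[4, -8]

Apply P to get S-coordinates [-4, -4], then Q to get D-coordinates.
The result is [q]_D = [4, -8].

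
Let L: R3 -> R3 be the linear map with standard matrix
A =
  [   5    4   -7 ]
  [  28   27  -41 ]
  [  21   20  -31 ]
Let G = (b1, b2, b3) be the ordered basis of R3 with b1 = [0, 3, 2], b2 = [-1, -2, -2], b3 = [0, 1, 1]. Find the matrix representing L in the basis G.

[[1, -1, -3], [2, -1, 3], [0, 1, 1]]

Let P have columns b1, ..., b3. Then [L]_G = P^(-1) A P.
Here det P = 1, so P^(-1) is integer; computing A P first and then P^(-1)(A P) gives [[1, -1, -3], [2, -1, 3], [0, 1, 1]].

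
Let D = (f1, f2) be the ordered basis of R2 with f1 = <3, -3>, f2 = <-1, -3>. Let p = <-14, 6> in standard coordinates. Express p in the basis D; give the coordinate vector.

<-4, 2>

[p]_D is the unique c with M c = p, where M has columns f1, f2.
System: 3c_1 - c_2 = -14, -3c_1 - 3c_2 = 6; solving gives c_1 = -4, c_2 = 2.
Check: -4f1 + 2f2 = <-14, 6>.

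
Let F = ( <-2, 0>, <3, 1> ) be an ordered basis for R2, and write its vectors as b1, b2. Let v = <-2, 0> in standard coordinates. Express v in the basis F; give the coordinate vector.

Write v = c_1 b1 + c_2 b2 and solve for the c_i.
System: -2c_1 + 3c_2 = -2, 0c_1 + c_2 = 0; solving gives c_1 = 1, c_2 = 0.
Check: b1 + 0·b2 = <-2, 0>.

<1, 0>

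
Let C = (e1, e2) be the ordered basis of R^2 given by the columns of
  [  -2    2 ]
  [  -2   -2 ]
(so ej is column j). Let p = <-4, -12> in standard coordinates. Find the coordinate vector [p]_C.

<4, 2>

We seek scalars with c_1 e1 + c_2 e2 = p; equivalently solve M c = p where the columns of M are e1, e2.
System: -2c_1 + 2c_2 = -4, -2c_1 - 2c_2 = -12; solving gives c_1 = 4, c_2 = 2.
Check: 4e1 + 2e2 = <-4, -12>.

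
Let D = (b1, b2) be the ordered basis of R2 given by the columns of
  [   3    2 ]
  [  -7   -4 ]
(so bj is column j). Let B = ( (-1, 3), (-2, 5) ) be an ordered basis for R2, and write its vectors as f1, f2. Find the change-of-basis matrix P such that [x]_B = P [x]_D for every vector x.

Column j of P is [bj]_B, since P maps D-coordinates to B-coordinates.
Expressing b1 in B: b1 = f1 - 2f2, so column 1 of P is (1, -2).
Doing the same for each bj gives P = [[1, 2], [-2, -2]].

[[1, 2], [-2, -2]]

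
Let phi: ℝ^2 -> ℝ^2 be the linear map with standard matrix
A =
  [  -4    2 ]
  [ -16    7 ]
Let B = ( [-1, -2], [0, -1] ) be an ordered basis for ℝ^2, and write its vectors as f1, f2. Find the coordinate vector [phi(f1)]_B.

[0, -2]

Column 1 of [phi]_B is the B-coordinate vector of phi(f1).
In standard coordinates phi(f1) = A f1 = [0, 2].
Converting to B: [0, 2] = 0·f1 - 2f2, so the coordinate vector is [0, -2].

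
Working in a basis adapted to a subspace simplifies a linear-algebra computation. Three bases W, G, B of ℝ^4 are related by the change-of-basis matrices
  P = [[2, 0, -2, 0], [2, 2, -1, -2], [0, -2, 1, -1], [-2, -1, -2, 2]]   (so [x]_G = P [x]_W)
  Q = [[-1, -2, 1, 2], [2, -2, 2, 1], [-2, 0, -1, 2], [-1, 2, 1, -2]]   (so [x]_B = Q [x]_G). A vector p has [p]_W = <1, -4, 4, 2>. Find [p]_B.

<40, 34, -2, -8>

Apply P to get G-coordinates <-6, -14, 10, -2>, then Q to get B-coordinates.
The result is [p]_B = <40, 34, -2, -8>.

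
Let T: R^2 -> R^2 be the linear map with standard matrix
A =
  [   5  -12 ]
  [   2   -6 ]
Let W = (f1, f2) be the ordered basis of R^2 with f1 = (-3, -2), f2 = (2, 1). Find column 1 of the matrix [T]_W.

Compute T(f1) = A f1 = (9, 6) in standard coordinates.
Then write this in W-coordinates: solve for y in y_1 f1 + y_2 f2 = (9, 6).
This gives y = (-3, 0), which is column 1 of [T]_W.

(-3, 0)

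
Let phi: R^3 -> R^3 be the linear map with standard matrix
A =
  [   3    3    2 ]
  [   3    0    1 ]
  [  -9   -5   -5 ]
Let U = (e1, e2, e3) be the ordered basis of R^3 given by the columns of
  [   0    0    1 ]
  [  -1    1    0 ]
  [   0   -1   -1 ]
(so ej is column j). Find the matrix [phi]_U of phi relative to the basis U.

Let P have columns e1, ..., e3. Then [phi]_U = P^(-1) A P.
Here det P = 1, so P^(-1) is integer; computing A P first and then P^(-1)(A P) gives [[-2, 0, 1], [-2, -1, 3], [-3, 1, 1]].

[[-2, 0, 1], [-2, -1, 3], [-3, 1, 1]]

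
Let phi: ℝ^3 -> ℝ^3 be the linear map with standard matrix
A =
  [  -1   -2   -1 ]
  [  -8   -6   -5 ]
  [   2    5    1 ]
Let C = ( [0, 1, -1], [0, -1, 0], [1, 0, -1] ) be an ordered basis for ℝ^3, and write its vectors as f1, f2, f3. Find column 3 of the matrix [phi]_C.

Column 3 of [phi]_C is the C-coordinate vector of phi(f3).
In standard coordinates phi(f3) = A f3 = [0, -3, 1].
Converting to C: [0, -3, 1] = -f1 + 2f2 + 0·f3, so the coordinate vector is [-1, 2, 0].

[-1, 2, 0]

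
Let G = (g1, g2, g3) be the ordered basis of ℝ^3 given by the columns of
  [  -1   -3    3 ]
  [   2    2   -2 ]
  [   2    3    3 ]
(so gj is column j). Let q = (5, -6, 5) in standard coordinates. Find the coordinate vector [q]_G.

(-2, 1, 2)

We seek scalars with c_1 g1 + ... + c_3 g3 = q; equivalently solve M c = q where the columns of M are g1, ..., g3.
Row-reducing the augmented matrix [M | q] gives c = (-2, 1, 2).
Check: -2g1 + g2 + 2g3 = (5, -6, 5).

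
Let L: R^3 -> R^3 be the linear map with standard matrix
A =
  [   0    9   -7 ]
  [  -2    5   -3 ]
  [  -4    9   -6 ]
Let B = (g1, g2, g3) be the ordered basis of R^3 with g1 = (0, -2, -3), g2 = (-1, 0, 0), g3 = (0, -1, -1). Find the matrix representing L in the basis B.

[[-1, -2, 1], [-3, 0, 2], [3, 2, 0]]

The j-th column of [L]_B is [L(gj)]_B.
L(g1) = A g1 = (3, -1, 0) = -g1 - 3g2 + 3g3, so column 1 is (-1, -3, 3).
Repeating for g2, g3 and assembling the columns gives [[-1, -2, 1], [-3, 0, 2], [3, 2, 0]].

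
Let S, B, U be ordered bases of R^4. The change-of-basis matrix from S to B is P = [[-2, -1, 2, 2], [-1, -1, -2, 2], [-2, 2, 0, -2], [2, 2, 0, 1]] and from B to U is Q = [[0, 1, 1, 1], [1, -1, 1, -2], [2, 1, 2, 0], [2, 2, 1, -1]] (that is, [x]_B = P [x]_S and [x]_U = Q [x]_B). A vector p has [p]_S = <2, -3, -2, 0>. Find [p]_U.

Composing the changes, [p]_U = Q P [p]_S.
Q P = [[-1, 3, -2, 1], [-7, -2, 4, -4], [-9, 1, 2, 2], [-10, -4, 0, 5]]; applying this to <2, -3, -2, 0> gives <-7, -16, -25, -8>.

<-7, -16, -25, -8>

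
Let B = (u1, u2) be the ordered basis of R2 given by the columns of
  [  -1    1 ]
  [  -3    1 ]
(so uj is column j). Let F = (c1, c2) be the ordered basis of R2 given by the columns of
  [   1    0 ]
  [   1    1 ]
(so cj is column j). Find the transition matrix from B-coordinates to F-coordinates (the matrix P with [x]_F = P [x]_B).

Let M have columns uj and N have columns cj. Then for every x, N [x]_F = x = M [x]_B, so P = N^(-1) M.
Since det N = 1, N^(-1) has integer entries; multiplying gives P = [[-1, 1], [-2, 0]].

[[-1, 1], [-2, 0]]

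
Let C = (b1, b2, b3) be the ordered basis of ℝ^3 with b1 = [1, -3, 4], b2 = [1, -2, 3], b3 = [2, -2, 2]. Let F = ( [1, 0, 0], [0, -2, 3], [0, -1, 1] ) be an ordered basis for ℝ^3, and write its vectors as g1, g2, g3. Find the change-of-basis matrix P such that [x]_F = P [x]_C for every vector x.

Take x = bj: its C-coordinates are the j-th standard unit vector, so P e_j — column j of P — equals [bj]_F.
b1 = g1 + g2 + g3, giving column 1 = [1, 1, 1]; repeating for each j gives P = [[1, 1, 2], [1, 1, 0], [1, 0, 2]].

[[1, 1, 2], [1, 1, 0], [1, 0, 2]]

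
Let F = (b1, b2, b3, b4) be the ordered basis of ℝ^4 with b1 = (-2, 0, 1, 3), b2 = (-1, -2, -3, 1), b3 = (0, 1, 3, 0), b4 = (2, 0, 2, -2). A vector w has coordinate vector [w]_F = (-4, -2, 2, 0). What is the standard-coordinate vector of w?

(10, 6, 8, -14)

w = M [w]_F, where M has columns b1, ..., b4.
Carrying out the matrix-vector product, w = (10, 6, 8, -14).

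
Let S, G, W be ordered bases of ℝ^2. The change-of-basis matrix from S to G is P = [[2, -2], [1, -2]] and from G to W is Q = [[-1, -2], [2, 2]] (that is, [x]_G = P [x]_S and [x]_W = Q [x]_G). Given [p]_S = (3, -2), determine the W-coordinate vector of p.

(-24, 34)

First [p]_G = P [p]_S = (10, 7).
Then [p]_W = Q [p]_G = (-24, 34).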